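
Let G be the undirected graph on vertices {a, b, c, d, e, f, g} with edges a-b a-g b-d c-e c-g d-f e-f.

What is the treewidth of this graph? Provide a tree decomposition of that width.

Treewidth 2.
One such decomposition:
Bags: B1 = {b, d, f}  B2 = {b, e, f}  B3 = {b, c, e}  B4 = {b, c, g}  B5 = {a, b, g}
Tree: B1–B2, B2–B3, B3–B4, B4–B5

Each bag holds 3 vertices, so the decomposition has width 2, which upper-bounds the treewidth. Since b–d–f–e–c–g–a–b is a cycle in G, G is not acyclic. Forests are exactly the graphs of treewidth ≤ 1, so tw(G) ≥ 2. Therefore the treewidth is 2.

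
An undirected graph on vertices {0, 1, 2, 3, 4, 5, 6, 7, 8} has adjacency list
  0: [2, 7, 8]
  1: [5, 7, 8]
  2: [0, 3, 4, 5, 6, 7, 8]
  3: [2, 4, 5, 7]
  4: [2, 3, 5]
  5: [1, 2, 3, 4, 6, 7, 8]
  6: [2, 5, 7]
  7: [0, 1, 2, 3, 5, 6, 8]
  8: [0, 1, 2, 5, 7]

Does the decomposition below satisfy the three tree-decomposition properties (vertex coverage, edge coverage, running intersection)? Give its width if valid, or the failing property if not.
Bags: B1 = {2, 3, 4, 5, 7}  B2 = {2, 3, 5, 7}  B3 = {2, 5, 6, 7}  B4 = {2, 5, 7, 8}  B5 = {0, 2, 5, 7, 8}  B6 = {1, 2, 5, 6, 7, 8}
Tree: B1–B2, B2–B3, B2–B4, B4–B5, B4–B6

A tree decomposition must satisfy three properties: every vertex lies in some bag; for every edge, both endpoints lie together in some bag; and for every vertex, the bags containing it form a connected subtree. Here bags containing vertex 6 are not connected in the tree, so the decomposition is invalid.

No — bags containing vertex 6 are not connected in the tree.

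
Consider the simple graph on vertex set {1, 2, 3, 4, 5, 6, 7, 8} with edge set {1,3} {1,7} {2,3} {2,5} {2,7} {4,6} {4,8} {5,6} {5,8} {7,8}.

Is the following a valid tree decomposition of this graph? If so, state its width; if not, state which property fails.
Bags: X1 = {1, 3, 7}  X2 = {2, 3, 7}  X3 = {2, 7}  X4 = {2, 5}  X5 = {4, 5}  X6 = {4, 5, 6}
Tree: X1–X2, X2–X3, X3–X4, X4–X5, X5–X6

A tree decomposition must satisfy three properties: every vertex lies in some bag; for every edge, both endpoints lie together in some bag; and for every vertex, the bags containing it form a connected subtree. Here vertex 8 appears in no bag, so the decomposition is invalid.

No — vertex 8 appears in no bag.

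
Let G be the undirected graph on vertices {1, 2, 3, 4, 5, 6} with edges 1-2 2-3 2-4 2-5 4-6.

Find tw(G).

A width-1 tree decomposition is:
Bags: B1 = {2, 4}  B2 = {1, 2}  B3 = {2, 5}  B4 = {4, 6}  B5 = {2, 3}
Tree: B1–B2, B2–B3, B1–B4, B2–B5
Every bag has size at most 2, so the width is 2 − 1 = 1 and tw(G) ≤ 1. G has an edge, so its treewidth is at least 1. Hence tw(G) = 1 exactly.

1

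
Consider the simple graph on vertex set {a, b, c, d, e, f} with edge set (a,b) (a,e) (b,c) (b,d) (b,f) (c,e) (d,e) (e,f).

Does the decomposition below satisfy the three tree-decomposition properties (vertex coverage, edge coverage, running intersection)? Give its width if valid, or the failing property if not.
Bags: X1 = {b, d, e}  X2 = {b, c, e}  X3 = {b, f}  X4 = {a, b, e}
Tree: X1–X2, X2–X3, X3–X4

A tree decomposition must satisfy three properties: every vertex lies in some bag; for every edge, both endpoints lie together in some bag; and for every vertex, the bags containing it form a connected subtree. Here edge (e,f) lies in no bag, so the decomposition is invalid.

No — edge (e,f) lies in no bag.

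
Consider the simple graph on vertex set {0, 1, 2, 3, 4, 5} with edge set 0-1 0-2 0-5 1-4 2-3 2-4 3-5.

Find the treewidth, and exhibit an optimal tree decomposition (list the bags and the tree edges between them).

The largest bag has 3 vertices, giving width 2; this decomposition certifies tw(G) ≤ 2. The edges 5–3–2–0–5 form a cycle, so G is not a tree and its treewidth is at least 2. Therefore the treewidth is 2.

Treewidth 2.
One such decomposition:
Bags: B1 = {0, 3, 5}  B2 = {0, 2, 3}  B3 = {0, 1, 2}  B4 = {1, 2, 4}
Tree: B1–B2, B2–B3, B3–B4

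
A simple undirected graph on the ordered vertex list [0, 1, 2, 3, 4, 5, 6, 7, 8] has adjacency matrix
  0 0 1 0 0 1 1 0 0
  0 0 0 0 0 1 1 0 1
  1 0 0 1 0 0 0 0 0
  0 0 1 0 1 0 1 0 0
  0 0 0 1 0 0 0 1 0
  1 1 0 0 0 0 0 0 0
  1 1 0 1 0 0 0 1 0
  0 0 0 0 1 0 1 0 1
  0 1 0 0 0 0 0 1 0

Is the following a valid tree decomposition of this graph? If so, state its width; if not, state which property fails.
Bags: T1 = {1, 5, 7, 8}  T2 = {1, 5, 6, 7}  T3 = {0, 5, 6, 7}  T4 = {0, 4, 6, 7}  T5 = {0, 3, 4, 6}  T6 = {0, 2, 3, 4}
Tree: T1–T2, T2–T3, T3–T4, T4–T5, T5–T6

Checking the three conditions: (i) the bags cover all of {0, 1, 2, 3, 4, 5, 6, 7, 8}; (ii) for each edge, some bag contains both endpoints; (iii) the bags containing any fixed vertex form a subtree. All hold, so the decomposition is valid with width 4 − 1 = 3.

Yes; width 3.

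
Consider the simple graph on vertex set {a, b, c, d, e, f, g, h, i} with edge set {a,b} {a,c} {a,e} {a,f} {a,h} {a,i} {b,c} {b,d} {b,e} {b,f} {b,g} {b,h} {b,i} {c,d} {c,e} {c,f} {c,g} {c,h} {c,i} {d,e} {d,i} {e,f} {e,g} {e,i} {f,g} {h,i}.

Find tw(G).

4

A width-4 tree decomposition is:
Bags: B1 = {a, b, c, e, i}  B2 = {a, b, c, h, i}  B3 = {a, b, c, e, f}  B4 = {b, c, e, f, g}  B5 = {b, c, d, e, i}
Tree: B1–B2, B1–B3, B3–B4, B1–B5
Each bag holds 5 vertices, so the decomposition has width 4, which upper-bounds the treewidth. For the lower bound, the 5 vertices {b, c, d, e, i} are pairwise adjacent, and any tree decomposition puts a clique entirely inside one bag — forcing width ≥ 4. Combining the bounds, tw(G) = 4.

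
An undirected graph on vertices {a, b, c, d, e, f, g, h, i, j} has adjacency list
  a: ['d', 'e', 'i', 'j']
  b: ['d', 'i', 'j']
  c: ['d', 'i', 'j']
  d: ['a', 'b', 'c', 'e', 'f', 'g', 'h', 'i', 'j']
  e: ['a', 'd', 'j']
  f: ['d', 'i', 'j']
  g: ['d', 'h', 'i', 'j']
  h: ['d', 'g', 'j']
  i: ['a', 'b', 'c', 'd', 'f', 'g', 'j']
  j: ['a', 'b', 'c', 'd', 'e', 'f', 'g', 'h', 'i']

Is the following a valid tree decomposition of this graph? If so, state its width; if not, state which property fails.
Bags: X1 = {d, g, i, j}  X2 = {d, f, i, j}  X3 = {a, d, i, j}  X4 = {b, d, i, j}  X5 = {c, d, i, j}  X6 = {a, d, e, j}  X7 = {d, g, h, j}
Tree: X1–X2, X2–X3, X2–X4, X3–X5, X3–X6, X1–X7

Yes; width 3.

Every vertex of G appears in some bag (union = {a, b, c, d, e, f, g, h, i, j}); every edge is covered by a bag; and for each vertex v the set of bags containing v is connected in the bag tree. The decomposition is therefore valid. The largest bag has 4 vertices, so the width is 3.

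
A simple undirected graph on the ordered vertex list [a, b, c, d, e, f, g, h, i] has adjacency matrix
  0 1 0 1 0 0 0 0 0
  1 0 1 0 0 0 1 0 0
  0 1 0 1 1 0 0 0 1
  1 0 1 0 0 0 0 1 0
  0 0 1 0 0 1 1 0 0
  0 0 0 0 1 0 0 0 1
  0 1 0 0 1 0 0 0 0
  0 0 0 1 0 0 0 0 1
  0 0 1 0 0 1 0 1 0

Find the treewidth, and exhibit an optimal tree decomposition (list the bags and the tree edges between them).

Treewidth 3.
One optimal decomposition is:
Bags: B1 = {b, e, f, g}  B2 = {b, c, e, f}  B3 = {b, c, f, i}  B4 = {a, b, c, i}  B5 = {a, c, d, i}  B6 = {a, d, h, i}
Tree: B1–B2, B2–B3, B3–B4, B4–B5, B5–B6

Every bag has size at most 4, so the width is 4 − 1 = 3 and tw(G) ≤ 3. For the lower bound: the 4 vertex sets {e,f,g}, {b}, {c}, {a,d,h,i} are disjoint, each induces a connected subgraph, and every pair is joined by at least one edge of G. Contracting each set to a single vertex therefore yields K_{4} as a minor, and since treewidth is minor-monotone, tw(G) ≥ tw(K_{4}) = 3. Therefore the treewidth is 3.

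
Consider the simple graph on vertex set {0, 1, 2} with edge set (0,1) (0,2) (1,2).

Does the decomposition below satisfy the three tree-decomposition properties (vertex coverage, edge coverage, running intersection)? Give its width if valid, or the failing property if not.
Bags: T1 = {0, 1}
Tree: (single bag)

No — vertex 2 appears in no bag.

A tree decomposition must satisfy three properties: every vertex lies in some bag; for every edge, both endpoints lie together in some bag; and for every vertex, the bags containing it form a connected subtree. Here vertex 2 appears in no bag, so the decomposition is invalid.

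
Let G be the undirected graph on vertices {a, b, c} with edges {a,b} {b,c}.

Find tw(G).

1

A width-1 tree decomposition is:
Bags: B1 = {a, b}  B2 = {b, c}
Tree: B1–B2
Every bag has size at most 2, so the width is 2 − 1 = 1 and tw(G) ≤ 1. Since G has at least one edge (e.g. a–b), it is not an edgeless graph, so tw(G) ≥ 1. Therefore the treewidth is 1.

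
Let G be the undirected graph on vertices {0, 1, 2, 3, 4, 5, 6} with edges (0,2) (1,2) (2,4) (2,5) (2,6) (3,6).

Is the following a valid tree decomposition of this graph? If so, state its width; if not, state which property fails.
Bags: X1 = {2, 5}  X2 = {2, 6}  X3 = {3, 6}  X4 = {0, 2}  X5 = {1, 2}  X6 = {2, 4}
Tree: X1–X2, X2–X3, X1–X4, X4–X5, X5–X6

Yes; width 1.

Vertex coverage: the bags together contain {0, 1, 2, 3, 4, 5, 6}, the full vertex set. Edge coverage: each edge of G has both endpoints in at least one bag. Running intersection: for every vertex, the bags containing it form a connected subtree. All three properties hold, so this is a valid tree decomposition of width max|bag| − 1 = 1, and hence tw(G) ≤ 1.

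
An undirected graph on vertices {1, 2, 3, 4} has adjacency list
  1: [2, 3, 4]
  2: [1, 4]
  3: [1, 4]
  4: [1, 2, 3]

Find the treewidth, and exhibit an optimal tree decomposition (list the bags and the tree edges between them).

Every bag has size at most 3, so the width is 3 − 1 = 2 and tw(G) ≤ 2. Conversely, {1, 2, 4} is a clique of size 3, and the vertices of any clique must share a bag in every tree decomposition; so some bag has ≥ 3 vertices and tw(G) ≥ 2. Therefore the treewidth is 2.

Treewidth 2.
Bags: B1 = {1, 2, 4}  B2 = {1, 3, 4}
Tree: B1–B2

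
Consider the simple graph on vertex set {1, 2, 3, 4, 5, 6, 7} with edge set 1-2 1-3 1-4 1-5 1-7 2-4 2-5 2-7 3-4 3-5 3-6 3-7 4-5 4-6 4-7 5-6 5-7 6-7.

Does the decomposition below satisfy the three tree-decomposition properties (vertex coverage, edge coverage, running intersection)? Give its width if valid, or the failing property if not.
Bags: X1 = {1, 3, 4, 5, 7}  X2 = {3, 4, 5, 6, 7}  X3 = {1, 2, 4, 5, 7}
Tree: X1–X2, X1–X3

Yes; width 4.

Every vertex of G appears in some bag (union = {1, 2, 3, 4, 5, 6, 7}); every edge is covered by a bag; and for each vertex v the set of bags containing v is connected in the bag tree. The decomposition is therefore valid. The largest bag has 5 vertices, so the width is 4.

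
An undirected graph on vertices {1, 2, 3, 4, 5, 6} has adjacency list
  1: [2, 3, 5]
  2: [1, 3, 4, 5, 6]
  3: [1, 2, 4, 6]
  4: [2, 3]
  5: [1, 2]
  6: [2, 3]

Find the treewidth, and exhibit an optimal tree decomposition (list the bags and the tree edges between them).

Each bag holds 3 vertices, so the decomposition has width 2, which upper-bounds the treewidth. On the other hand G contains the 3-clique {1, 2, 3}. A clique must lie in a single bag of any decomposition, so no decomposition can have width below 2. Hence tw(G) = 2 exactly.

Treewidth 2.
One optimal decomposition is:
Bags: B1 = {2, 3, 6}  B2 = {2, 3, 4}  B3 = {1, 2, 3}  B4 = {1, 2, 5}
Tree: B1–B2, B1–B3, B3–B4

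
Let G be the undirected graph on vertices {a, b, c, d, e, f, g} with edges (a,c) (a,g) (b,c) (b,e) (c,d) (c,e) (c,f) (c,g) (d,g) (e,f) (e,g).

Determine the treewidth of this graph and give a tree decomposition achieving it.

Treewidth 2.
One optimal decomposition is:
Bags: B1 = {a, c, g}  B2 = {c, d, g}  B3 = {c, e, g}  B4 = {c, e, f}  B5 = {b, c, e}
Tree: B1–B2, B1–B3, B3–B4, B3–B5

The largest bag has 3 vertices, giving width 2; this decomposition certifies tw(G) ≤ 2. Conversely, {c, d, g} is a clique of size 3, and the vertices of any clique must share a bag in every tree decomposition; so some bag has ≥ 3 vertices and tw(G) ≥ 2. Combining the bounds, tw(G) = 2.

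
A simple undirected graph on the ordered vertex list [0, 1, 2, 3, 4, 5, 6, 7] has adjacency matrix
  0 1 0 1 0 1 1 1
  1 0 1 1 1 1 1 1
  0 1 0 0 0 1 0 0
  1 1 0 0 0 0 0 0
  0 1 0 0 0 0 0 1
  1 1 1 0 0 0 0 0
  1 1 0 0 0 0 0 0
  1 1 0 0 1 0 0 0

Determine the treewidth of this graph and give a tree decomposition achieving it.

Treewidth 2.
Bags: B1 = {0, 1, 5}  B2 = {1, 2, 5}  B3 = {0, 1, 6}  B4 = {0, 1, 3}  B5 = {0, 1, 7}  B6 = {1, 4, 7}
Tree: B1–B2, B1–B3, B1–B4, B3–B5, B5–B6

Each bag holds 3 vertices, so the decomposition has width 2, which upper-bounds the treewidth. For the lower bound, the 3 vertices {0, 1, 3} are pairwise adjacent, and any tree decomposition puts a clique entirely inside one bag — forcing width ≥ 2. Combining the bounds, tw(G) = 2.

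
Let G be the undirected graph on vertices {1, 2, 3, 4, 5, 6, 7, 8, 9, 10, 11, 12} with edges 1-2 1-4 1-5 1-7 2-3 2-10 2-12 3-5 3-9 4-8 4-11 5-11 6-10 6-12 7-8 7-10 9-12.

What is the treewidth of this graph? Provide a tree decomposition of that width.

Each bag holds 4 vertices, so the decomposition has width 3, which upper-bounds the treewidth. For the lower bound: the 4 vertex sets {6,9,12}, {3}, {2}, {1,5,7,10} are disjoint, each induces a connected subgraph, and every pair is joined by at least one edge of G. Contracting each set to a single vertex therefore yields K_{4} as a minor, and since treewidth is minor-monotone, tw(G) ≥ tw(K_{4}) = 3. Combining the bounds, tw(G) = 3.

Treewidth 3.
One optimal decomposition is:
Bags: B1 = {3, 6, 9, 12}  B2 = {2, 3, 6, 12}  B3 = {2, 3, 6, 10}  B4 = {2, 3, 5, 10}  B5 = {1, 2, 5, 10}  B6 = {1, 5, 7, 10}  B7 = {1, 5, 7, 11}  B8 = {1, 4, 7, 11}  B9 = {4, 7, 8, 11}
Tree: B1–B2, B2–B3, B3–B4, B4–B5, B5–B6, B6–B7, B7–B8, B8–B9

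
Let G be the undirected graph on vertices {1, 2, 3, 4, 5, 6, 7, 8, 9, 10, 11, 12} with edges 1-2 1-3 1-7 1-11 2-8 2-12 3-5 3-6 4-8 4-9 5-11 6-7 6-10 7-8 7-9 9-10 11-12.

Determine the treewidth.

A width-3 tree decomposition is:
Bags: B1 = {4, 6, 9, 10}  B2 = {4, 6, 7, 9}  B3 = {4, 6, 7, 8}  B4 = {3, 6, 7, 8}  B5 = {1, 3, 7, 8}  B6 = {1, 2, 3, 8}  B7 = {1, 2, 3, 5}  B8 = {1, 2, 5, 11}  B9 = {2, 5, 11, 12}
Tree: B1–B2, B2–B3, B3–B4, B4–B5, B5–B6, B6–B7, B7–B8, B8–B9
Each bag holds 4 vertices, so the decomposition has width 3, which upper-bounds the treewidth. For the lower bound: the 4 vertex sets {4,9,10}, {6}, {7}, {1,2,3,8} are disjoint, each induces a connected subgraph, and every pair is joined by at least one edge of G. Contracting each set to a single vertex therefore yields K_{4} as a minor, and since treewidth is minor-monotone, tw(G) ≥ tw(K_{4}) = 3. Combining the bounds, tw(G) = 3.

3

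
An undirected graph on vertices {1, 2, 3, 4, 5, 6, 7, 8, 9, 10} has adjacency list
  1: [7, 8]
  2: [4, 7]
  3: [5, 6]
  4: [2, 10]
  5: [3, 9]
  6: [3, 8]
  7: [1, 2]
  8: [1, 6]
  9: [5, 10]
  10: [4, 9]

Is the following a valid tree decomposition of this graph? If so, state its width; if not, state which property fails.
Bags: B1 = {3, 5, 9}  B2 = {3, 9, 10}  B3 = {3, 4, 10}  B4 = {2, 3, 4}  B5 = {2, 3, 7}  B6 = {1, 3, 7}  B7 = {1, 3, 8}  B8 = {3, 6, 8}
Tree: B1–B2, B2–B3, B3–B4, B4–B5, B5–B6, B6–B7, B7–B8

Yes; width 2.

Every vertex of G appears in some bag (union = {1, 2, 3, 4, 5, 6, 7, 8, 9, 10}); every edge is covered by a bag; and for each vertex v the set of bags containing v is connected in the bag tree. The decomposition is therefore valid. The largest bag has 3 vertices, so the width is 2.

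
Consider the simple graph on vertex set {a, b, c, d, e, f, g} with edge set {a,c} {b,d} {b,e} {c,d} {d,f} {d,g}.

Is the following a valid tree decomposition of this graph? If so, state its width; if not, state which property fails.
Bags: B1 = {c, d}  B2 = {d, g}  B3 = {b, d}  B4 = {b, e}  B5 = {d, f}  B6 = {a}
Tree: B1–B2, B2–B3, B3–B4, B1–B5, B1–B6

A tree decomposition must satisfy three properties: every vertex lies in some bag; for every edge, both endpoints lie together in some bag; and for every vertex, the bags containing it form a connected subtree. Here edge (c,a) lies in no bag, so the decomposition is invalid.

No — edge (c,a) lies in no bag.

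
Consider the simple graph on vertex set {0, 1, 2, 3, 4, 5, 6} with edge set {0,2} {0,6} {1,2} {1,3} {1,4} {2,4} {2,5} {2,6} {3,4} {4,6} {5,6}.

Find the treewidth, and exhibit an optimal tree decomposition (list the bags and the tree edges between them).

Treewidth 2.
Bags: B1 = {2, 4, 6}  B2 = {1, 2, 4}  B3 = {2, 5, 6}  B4 = {1, 3, 4}  B5 = {0, 2, 6}
Tree: B1–B2, B1–B3, B2–B4, B3–B5

Each bag holds 3 vertices, so the decomposition has width 2, which upper-bounds the treewidth. Conversely, {1, 2, 4} is a clique of size 3, and the vertices of any clique must share a bag in every tree decomposition; so some bag has ≥ 3 vertices and tw(G) ≥ 2. The upper and lower bounds meet at 2, so that is the treewidth.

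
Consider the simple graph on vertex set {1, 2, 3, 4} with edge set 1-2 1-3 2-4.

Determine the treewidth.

1

A width-1 tree decomposition is:
Bags: B1 = {2, 4}  B2 = {1, 2}  B3 = {1, 3}
Tree: B1–B2, B2–B3
Every bag has size at most 2, so the width is 2 − 1 = 1 and tw(G) ≤ 1. Since G has at least one edge (e.g. 4–2), it is not an edgeless graph, so tw(G) ≥ 1. The upper and lower bounds meet at 1, so that is the treewidth.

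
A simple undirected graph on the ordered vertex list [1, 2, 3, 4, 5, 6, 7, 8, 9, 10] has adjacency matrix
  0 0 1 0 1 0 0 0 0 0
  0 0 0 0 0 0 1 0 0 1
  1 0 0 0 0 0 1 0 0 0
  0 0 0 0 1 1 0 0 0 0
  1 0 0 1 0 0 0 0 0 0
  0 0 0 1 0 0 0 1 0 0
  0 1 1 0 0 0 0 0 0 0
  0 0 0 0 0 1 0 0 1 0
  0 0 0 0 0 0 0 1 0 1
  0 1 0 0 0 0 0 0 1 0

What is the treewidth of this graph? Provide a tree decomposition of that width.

Each bag holds 3 vertices, so the decomposition has width 2, which upper-bounds the treewidth. For the lower bound, G contains the cycle 6–8–9–10–2–7–3–1–5–4–6, so G is not a forest; only forests have treewidth ≤ 1, hence tw(G) ≥ 2. Combining the bounds, tw(G) = 2.

Treewidth 2.
One such decomposition:
Bags: B1 = {6, 8, 9}  B2 = {6, 9, 10}  B3 = {2, 6, 10}  B4 = {2, 6, 7}  B5 = {3, 6, 7}  B6 = {1, 3, 6}  B7 = {1, 5, 6}  B8 = {4, 5, 6}
Tree: B1–B2, B2–B3, B3–B4, B4–B5, B5–B6, B6–B7, B7–B8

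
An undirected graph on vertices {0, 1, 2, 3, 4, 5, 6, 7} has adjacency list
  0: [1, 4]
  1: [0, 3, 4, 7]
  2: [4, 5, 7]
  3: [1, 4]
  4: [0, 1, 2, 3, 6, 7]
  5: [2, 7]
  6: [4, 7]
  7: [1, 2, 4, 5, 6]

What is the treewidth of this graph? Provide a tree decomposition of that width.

The largest bag has 3 vertices, giving width 2; this decomposition certifies tw(G) ≤ 2. On the other hand G contains the 3-clique {0, 1, 4}. A clique must lie in a single bag of any decomposition, so no decomposition can have width below 2. The upper and lower bounds meet at 2, so that is the treewidth.

Treewidth 2.
One such decomposition:
Bags: B1 = {1, 3, 4}  B2 = {1, 4, 7}  B3 = {4, 6, 7}  B4 = {2, 4, 7}  B5 = {0, 1, 4}  B6 = {2, 5, 7}
Tree: B1–B2, B2–B3, B3–B4, B2–B5, B4–B6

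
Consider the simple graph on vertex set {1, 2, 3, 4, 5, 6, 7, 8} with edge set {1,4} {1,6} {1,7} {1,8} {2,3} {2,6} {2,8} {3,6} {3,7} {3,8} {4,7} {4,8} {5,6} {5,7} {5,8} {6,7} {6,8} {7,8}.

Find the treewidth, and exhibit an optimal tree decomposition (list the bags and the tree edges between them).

Every bag has size at most 4, so the width is 4 − 1 = 3 and tw(G) ≤ 3. Conversely, {1, 4, 7, 8} is a clique of size 4, and the vertices of any clique must share a bag in every tree decomposition; so some bag has ≥ 4 vertices and tw(G) ≥ 3. The upper and lower bounds meet at 3, so that is the treewidth.

Treewidth 3.
One such decomposition:
Bags: B1 = {1, 6, 7, 8}  B2 = {3, 6, 7, 8}  B3 = {2, 3, 6, 8}  B4 = {5, 6, 7, 8}  B5 = {1, 4, 7, 8}
Tree: B1–B2, B2–B3, B1–B4, B1–B5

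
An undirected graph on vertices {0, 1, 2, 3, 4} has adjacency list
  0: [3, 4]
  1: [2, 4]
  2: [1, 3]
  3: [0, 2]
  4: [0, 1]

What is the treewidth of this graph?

A width-2 tree decomposition is:
Bags: B1 = {0, 2, 3}  B2 = {0, 2, 4}  B3 = {1, 2, 4}
Tree: B1–B2, B2–B3
The largest bag has 3 vertices, giving width 2; this decomposition certifies tw(G) ≤ 2. The edges 2–3–0–4–1–2 form a cycle, so G is not a tree and its treewidth is at least 2. Hence tw(G) = 2 exactly.

2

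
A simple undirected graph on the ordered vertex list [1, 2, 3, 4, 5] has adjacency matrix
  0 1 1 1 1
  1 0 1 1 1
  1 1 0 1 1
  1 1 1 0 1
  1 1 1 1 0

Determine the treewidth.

4

A width-4 tree decomposition is:
Bags: B1 = {1, 2, 3, 4, 5}
Tree: (single bag)
A single bag containing all 5 vertices is trivially a valid decomposition of width 4. Conversely, {1, 2, 3, 4, 5} is a clique of size 5, and the vertices of any clique must share a bag in every tree decomposition; so some bag has ≥ 5 vertices and tw(G) ≥ 4. The upper and lower bounds meet at 4, so that is the treewidth.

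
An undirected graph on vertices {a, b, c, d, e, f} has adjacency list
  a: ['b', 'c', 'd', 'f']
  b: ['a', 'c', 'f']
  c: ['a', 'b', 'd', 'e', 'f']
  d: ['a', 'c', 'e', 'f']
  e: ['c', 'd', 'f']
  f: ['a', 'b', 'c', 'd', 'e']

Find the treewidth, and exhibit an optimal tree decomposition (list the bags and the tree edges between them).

Every bag has size at most 4, so the width is 4 − 1 = 3 and tw(G) ≤ 3. On the other hand G contains the 4-clique {c, d, e, f}. A clique must lie in a single bag of any decomposition, so no decomposition can have width below 3. Hence tw(G) = 3 exactly.

Treewidth 3.
One such decomposition:
Bags: B1 = {a, b, c, f}  B2 = {a, c, d, f}  B3 = {c, d, e, f}
Tree: B1–B2, B2–B3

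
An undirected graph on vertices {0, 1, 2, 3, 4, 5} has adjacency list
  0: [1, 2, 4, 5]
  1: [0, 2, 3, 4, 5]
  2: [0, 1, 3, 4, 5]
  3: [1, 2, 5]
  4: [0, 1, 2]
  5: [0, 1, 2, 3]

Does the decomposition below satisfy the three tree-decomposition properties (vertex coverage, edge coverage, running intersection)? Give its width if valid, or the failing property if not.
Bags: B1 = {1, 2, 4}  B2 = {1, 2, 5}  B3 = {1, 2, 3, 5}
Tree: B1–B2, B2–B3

A tree decomposition must satisfy three properties: every vertex lies in some bag; for every edge, both endpoints lie together in some bag; and for every vertex, the bags containing it form a connected subtree. Here vertex 0 appears in no bag, so the decomposition is invalid.

No — vertex 0 appears in no bag.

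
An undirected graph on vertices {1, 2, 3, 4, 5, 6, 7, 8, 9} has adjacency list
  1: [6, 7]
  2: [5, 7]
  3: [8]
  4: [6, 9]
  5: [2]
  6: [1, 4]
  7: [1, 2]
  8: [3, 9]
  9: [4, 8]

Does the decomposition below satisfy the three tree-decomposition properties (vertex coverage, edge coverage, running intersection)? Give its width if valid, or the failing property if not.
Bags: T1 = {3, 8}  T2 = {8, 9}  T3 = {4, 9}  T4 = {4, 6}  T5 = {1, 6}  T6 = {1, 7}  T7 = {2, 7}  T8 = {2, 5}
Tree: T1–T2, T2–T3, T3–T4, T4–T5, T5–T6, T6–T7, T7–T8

Checking the three conditions: (i) the bags cover all of {1, 2, 3, 4, 5, 6, 7, 8, 9}; (ii) for each edge, some bag contains both endpoints; (iii) the bags containing any fixed vertex form a subtree. All hold, so the decomposition is valid with width 2 − 1 = 1.

Yes; width 1.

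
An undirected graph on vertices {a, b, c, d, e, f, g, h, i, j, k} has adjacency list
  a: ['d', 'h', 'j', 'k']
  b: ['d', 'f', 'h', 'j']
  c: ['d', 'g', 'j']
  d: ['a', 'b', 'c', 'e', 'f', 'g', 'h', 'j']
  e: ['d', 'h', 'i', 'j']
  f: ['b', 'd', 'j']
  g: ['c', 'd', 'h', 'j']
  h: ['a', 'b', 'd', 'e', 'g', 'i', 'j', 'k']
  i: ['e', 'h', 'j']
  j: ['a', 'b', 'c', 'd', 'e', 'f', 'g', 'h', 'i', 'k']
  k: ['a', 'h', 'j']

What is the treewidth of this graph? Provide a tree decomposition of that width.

Treewidth 3.
Bags: B1 = {a, d, h, j}  B2 = {d, e, h, j}  B3 = {b, d, h, j}  B4 = {d, g, h, j}  B5 = {b, d, f, j}  B6 = {c, d, g, j}  B7 = {a, h, j, k}  B8 = {e, h, i, j}
Tree: B1–B2, B1–B3, B2–B4, B3–B5, B4–B6, B1–B7, B2–B8

Every bag has size at most 4, so the width is 4 − 1 = 3 and tw(G) ≤ 3. On the other hand G contains the 4-clique {d, g, h, j}. A clique must lie in a single bag of any decomposition, so no decomposition can have width below 3. Combining the bounds, tw(G) = 3.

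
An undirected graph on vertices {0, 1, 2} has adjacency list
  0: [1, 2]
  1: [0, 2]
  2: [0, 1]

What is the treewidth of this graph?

A width-2 tree decomposition is:
Bags: B1 = {0, 1, 2}
Tree: (single bag)
With just one bag of size 3, the width is 3 − 1 = 2, so tw(G) ≤ 2. Conversely, {0, 1, 2} is a clique of size 3, and the vertices of any clique must share a bag in every tree decomposition; so some bag has ≥ 3 vertices and tw(G) ≥ 2. Combining the bounds, tw(G) = 2.

2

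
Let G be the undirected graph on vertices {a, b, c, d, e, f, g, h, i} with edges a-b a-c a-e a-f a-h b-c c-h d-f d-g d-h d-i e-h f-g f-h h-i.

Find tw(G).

A width-2 tree decomposition is:
Bags: B1 = {a, f, h}  B2 = {a, c, h}  B3 = {a, e, h}  B4 = {a, b, c}  B5 = {d, f, h}  B6 = {d, f, g}  B7 = {d, h, i}
Tree: B1–B2, B1–B3, B2–B4, B1–B5, B5–B6, B5–B7
Each bag holds 3 vertices, so the decomposition has width 2, which upper-bounds the treewidth. For the lower bound, the 3 vertices {d, f, g} are pairwise adjacent, and any tree decomposition puts a clique entirely inside one bag — forcing width ≥ 2. Therefore the treewidth is 2.

2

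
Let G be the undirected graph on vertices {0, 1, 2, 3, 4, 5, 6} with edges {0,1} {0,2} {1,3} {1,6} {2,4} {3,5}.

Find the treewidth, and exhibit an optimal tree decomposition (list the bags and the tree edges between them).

Treewidth 1.
One optimal decomposition is:
Bags: B1 = {2, 4}  B2 = {0, 2}  B3 = {0, 1}  B4 = {1, 3}  B5 = {1, 6}  B6 = {3, 5}
Tree: B1–B2, B2–B3, B3–B4, B4–B5, B4–B6

Every bag has size at most 2, so the width is 2 − 1 = 1 and tw(G) ≤ 1. Any graph with an edge has treewidth ≥ 1, and G has the edge 4–2. Combining the bounds, tw(G) = 1.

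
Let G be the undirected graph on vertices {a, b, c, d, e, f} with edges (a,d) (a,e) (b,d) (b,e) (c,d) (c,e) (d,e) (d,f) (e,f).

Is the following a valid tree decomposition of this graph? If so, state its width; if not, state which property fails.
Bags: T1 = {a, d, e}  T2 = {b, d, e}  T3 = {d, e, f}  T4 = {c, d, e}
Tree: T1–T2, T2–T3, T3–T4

Yes; width 2.

Vertex coverage: the bags together contain {a, b, c, d, e, f}, the full vertex set. Edge coverage: each edge of G has both endpoints in at least one bag. Running intersection: for every vertex, the bags containing it form a connected subtree. All three properties hold, so this is a valid tree decomposition of width max|bag| − 1 = 2, and hence tw(G) ≤ 2.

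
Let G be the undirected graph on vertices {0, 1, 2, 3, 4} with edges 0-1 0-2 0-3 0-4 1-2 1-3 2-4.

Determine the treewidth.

2

A width-2 tree decomposition is:
Bags: B1 = {0, 1, 2}  B2 = {0, 1, 3}  B3 = {0, 2, 4}
Tree: B1–B2, B1–B3
Each bag holds 3 vertices, so the decomposition has width 2, which upper-bounds the treewidth. On the other hand G contains the 3-clique {0, 1, 2}. A clique must lie in a single bag of any decomposition, so no decomposition can have width below 2. The upper and lower bounds meet at 2, so that is the treewidth.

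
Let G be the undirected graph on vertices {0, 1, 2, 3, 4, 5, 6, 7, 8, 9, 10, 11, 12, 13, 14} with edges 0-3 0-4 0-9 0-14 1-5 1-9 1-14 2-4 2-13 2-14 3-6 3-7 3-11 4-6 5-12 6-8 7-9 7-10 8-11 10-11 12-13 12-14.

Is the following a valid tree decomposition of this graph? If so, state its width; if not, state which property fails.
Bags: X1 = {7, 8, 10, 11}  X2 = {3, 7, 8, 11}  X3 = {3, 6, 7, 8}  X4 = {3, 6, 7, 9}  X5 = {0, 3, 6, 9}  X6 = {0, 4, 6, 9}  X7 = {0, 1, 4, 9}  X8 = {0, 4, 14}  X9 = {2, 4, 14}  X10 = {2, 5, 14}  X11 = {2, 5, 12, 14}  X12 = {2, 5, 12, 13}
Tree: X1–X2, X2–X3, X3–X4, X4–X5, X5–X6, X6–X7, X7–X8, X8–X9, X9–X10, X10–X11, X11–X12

No — edge (1,14) lies in no bag.

A tree decomposition must satisfy three properties: every vertex lies in some bag; for every edge, both endpoints lie together in some bag; and for every vertex, the bags containing it form a connected subtree. Here edge (1,14) lies in no bag, so the decomposition is invalid.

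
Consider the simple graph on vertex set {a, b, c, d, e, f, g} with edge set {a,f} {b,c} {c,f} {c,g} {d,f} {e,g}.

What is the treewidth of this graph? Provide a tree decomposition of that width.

The largest bag has 2 vertices, giving width 1; this decomposition certifies tw(G) ≤ 1. G has an edge, so its treewidth is at least 1. Hence tw(G) = 1 exactly.

Treewidth 1.
Bags: B1 = {a, f}  B2 = {c, f}  B3 = {c, g}  B4 = {e, g}  B5 = {b, c}  B6 = {d, f}
Tree: B1–B2, B2–B3, B3–B4, B3–B5, B1–B6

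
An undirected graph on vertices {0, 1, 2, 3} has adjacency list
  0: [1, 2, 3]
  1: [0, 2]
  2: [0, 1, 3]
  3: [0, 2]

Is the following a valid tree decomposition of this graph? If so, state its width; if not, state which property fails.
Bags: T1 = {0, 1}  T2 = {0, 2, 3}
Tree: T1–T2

A tree decomposition must satisfy three properties: every vertex lies in some bag; for every edge, both endpoints lie together in some bag; and for every vertex, the bags containing it form a connected subtree. Here edge (2,1) lies in no bag, so the decomposition is invalid.

No — edge (2,1) lies in no bag.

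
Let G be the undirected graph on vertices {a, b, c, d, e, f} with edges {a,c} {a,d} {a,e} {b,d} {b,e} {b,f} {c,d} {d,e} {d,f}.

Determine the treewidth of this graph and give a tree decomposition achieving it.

Each bag holds 3 vertices, so the decomposition has width 2, which upper-bounds the treewidth. For the lower bound, the 3 vertices {a, c, d} are pairwise adjacent, and any tree decomposition puts a clique entirely inside one bag — forcing width ≥ 2. The upper and lower bounds meet at 2, so that is the treewidth.

Treewidth 2.
One such decomposition:
Bags: B1 = {a, d, e}  B2 = {b, d, e}  B3 = {b, d, f}  B4 = {a, c, d}
Tree: B1–B2, B2–B3, B1–B4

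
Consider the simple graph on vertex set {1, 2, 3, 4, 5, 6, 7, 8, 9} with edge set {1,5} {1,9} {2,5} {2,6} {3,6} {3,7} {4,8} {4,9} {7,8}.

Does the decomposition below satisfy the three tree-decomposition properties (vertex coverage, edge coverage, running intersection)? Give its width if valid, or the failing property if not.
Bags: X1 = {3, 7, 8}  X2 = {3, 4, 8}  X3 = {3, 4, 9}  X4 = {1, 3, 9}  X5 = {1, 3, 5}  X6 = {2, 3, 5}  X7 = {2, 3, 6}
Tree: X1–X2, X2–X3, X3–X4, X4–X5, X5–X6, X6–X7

Yes; width 2.

Every vertex of G appears in some bag (union = {1, 2, 3, 4, 5, 6, 7, 8, 9}); every edge is covered by a bag; and for each vertex v the set of bags containing v is connected in the bag tree. The decomposition is therefore valid. The largest bag has 3 vertices, so the width is 2.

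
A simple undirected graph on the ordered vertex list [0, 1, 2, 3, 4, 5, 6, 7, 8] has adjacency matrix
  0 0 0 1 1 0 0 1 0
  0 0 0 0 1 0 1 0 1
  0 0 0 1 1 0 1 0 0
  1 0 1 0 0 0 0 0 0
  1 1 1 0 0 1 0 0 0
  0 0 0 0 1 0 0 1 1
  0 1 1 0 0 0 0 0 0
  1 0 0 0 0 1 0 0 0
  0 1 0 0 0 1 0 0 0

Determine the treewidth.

3

A width-3 tree decomposition is:
Bags: B1 = {0, 5, 7, 8}  B2 = {0, 4, 5, 8}  B3 = {0, 1, 4, 8}  B4 = {0, 1, 3, 4}  B5 = {1, 2, 3, 4}  B6 = {1, 2, 3, 6}
Tree: B1–B2, B2–B3, B3–B4, B4–B5, B5–B6
Every bag has size at most 4, so the width is 4 − 1 = 3 and tw(G) ≤ 3. For the lower bound: the 4 vertex sets {5,7,8}, {0}, {4}, {1,2,3,6} are disjoint, each induces a connected subgraph, and every pair is joined by at least one edge of G. Contracting each set to a single vertex therefore yields K_{4} as a minor, and since treewidth is minor-monotone, tw(G) ≥ tw(K_{4}) = 3. Combining the bounds, tw(G) = 3.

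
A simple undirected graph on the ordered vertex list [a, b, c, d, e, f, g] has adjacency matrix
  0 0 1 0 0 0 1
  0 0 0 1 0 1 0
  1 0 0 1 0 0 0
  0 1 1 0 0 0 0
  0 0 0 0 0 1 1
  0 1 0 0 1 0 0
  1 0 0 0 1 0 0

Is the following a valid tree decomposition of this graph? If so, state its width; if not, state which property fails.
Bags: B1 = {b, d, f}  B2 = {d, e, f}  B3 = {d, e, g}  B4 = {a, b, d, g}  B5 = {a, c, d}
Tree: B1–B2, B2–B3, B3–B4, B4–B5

No — bags containing vertex b are not connected in the tree.

A tree decomposition must satisfy three properties: every vertex lies in some bag; for every edge, both endpoints lie together in some bag; and for every vertex, the bags containing it form a connected subtree. Here bags containing vertex b are not connected in the tree, so the decomposition is invalid.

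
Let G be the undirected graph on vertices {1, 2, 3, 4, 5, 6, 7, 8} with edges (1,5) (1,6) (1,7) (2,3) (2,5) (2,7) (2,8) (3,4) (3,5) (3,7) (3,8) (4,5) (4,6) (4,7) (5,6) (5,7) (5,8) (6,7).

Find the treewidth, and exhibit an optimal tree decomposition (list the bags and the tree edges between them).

Treewidth 3.
One optimal decomposition is:
Bags: B1 = {3, 4, 5, 7}  B2 = {4, 5, 6, 7}  B3 = {2, 3, 5, 7}  B4 = {1, 5, 6, 7}  B5 = {2, 3, 5, 8}
Tree: B1–B2, B1–B3, B2–B4, B3–B5

Every bag has size at most 4, so the width is 4 − 1 = 3 and tw(G) ≤ 3. Conversely, {2, 3, 5, 8} is a clique of size 4, and the vertices of any clique must share a bag in every tree decomposition; so some bag has ≥ 4 vertices and tw(G) ≥ 3. The upper and lower bounds meet at 3, so that is the treewidth.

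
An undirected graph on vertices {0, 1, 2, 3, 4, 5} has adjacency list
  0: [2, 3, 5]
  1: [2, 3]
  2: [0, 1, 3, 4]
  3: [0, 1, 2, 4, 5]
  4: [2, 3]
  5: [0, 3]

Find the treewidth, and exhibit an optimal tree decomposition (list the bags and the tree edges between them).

Treewidth 2.
Bags: B1 = {0, 2, 3}  B2 = {0, 3, 5}  B3 = {2, 3, 4}  B4 = {1, 2, 3}
Tree: B1–B2, B1–B3, B1–B4

Every bag has size at most 3, so the width is 3 − 1 = 2 and tw(G) ≤ 2. For the lower bound, the 3 vertices {0, 2, 3} are pairwise adjacent, and any tree decomposition puts a clique entirely inside one bag — forcing width ≥ 2. Hence tw(G) = 2 exactly.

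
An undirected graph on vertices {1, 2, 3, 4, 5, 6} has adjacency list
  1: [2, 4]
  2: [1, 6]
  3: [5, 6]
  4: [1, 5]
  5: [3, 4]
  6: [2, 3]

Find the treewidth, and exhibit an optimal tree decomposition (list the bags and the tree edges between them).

Treewidth 2.
One such decomposition:
Bags: B1 = {3, 4, 5}  B2 = {1, 3, 4}  B3 = {1, 2, 3}  B4 = {2, 3, 6}
Tree: B1–B2, B2–B3, B3–B4

Every bag has size at most 3, so the width is 3 − 1 = 2 and tw(G) ≤ 2. The edges 3–5–4–1–2–6–3 form a cycle, so G is not a tree and its treewidth is at least 2. Combining the bounds, tw(G) = 2.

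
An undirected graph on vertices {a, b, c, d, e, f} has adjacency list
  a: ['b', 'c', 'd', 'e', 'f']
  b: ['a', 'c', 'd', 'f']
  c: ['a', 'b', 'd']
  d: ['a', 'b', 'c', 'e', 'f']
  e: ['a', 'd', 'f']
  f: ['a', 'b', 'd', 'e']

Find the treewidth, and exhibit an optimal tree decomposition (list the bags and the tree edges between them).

Every bag has size at most 4, so the width is 4 − 1 = 3 and tw(G) ≤ 3. Conversely, {a, b, c, d} is a clique of size 4, and the vertices of any clique must share a bag in every tree decomposition; so some bag has ≥ 4 vertices and tw(G) ≥ 3. Therefore the treewidth is 3.

Treewidth 3.
One such decomposition:
Bags: B1 = {a, d, e, f}  B2 = {a, b, d, f}  B3 = {a, b, c, d}
Tree: B1–B2, B2–B3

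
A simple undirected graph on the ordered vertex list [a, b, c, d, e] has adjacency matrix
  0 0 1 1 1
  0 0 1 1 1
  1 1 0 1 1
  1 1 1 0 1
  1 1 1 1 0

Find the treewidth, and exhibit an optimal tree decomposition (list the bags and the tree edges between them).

Treewidth 3.
Bags: B1 = {b, c, d, e}  B2 = {a, c, d, e}
Tree: B1–B2

Every bag has size at most 4, so the width is 4 − 1 = 3 and tw(G) ≤ 3. For the lower bound, the 4 vertices {a, c, d, e} are pairwise adjacent, and any tree decomposition puts a clique entirely inside one bag — forcing width ≥ 3. Therefore the treewidth is 3.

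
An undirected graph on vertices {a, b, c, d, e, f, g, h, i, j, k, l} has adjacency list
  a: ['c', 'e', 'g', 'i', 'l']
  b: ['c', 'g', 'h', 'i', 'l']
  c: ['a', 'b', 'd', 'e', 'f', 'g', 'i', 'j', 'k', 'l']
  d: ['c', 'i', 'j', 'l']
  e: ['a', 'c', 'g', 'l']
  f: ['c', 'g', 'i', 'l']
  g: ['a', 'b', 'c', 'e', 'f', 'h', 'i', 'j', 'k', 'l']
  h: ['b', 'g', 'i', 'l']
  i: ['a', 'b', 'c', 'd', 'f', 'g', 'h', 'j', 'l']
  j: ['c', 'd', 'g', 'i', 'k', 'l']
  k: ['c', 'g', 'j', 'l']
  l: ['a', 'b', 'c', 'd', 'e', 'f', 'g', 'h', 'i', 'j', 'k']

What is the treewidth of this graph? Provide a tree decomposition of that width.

The largest bag has 5 vertices, giving width 4; this decomposition certifies tw(G) ≤ 4. On the other hand G contains the 5-clique {c, d, i, j, l}. A clique must lie in a single bag of any decomposition, so no decomposition can have width below 4. Hence tw(G) = 4 exactly.

Treewidth 4.
One such decomposition:
Bags: B1 = {a, c, g, i, l}  B2 = {c, f, g, i, l}  B3 = {b, c, g, i, l}  B4 = {a, c, e, g, l}  B5 = {b, g, h, i, l}  B6 = {c, g, i, j, l}  B7 = {c, d, i, j, l}  B8 = {c, g, j, k, l}
Tree: B1–B2, B2–B3, B1–B4, B3–B5, B2–B6, B6–B7, B6–B8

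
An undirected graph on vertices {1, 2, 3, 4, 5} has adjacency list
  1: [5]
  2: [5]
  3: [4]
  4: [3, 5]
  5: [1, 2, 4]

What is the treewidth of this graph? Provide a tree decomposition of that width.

Treewidth 1.
One optimal decomposition is:
Bags: B1 = {4, 5}  B2 = {1, 5}  B3 = {2, 5}  B4 = {3, 4}
Tree: B1–B2, B2–B3, B1–B4

The largest bag has 2 vertices, giving width 1; this decomposition certifies tw(G) ≤ 1. Any graph with an edge has treewidth ≥ 1, and G has the edge 5–4. Therefore the treewidth is 1.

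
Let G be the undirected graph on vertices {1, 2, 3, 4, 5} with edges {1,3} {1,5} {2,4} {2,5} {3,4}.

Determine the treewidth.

2

A width-2 tree decomposition is:
Bags: B1 = {1, 2, 5}  B2 = {1, 2, 4}  B3 = {1, 3, 4}
Tree: B1–B2, B2–B3
The largest bag has 3 vertices, giving width 2; this decomposition certifies tw(G) ≤ 2. Since 1–5–2–4–3–1 is a cycle in G, G is not acyclic. Forests are exactly the graphs of treewidth ≤ 1, so tw(G) ≥ 2. Hence tw(G) = 2 exactly.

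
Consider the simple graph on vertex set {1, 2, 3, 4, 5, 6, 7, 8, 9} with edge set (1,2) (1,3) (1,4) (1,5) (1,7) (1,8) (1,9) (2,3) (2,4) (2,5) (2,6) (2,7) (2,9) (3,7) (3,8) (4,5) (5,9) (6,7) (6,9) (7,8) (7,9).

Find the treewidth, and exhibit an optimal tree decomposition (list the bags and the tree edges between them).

The largest bag has 4 vertices, giving width 3; this decomposition certifies tw(G) ≤ 3. On the other hand G contains the 4-clique {1, 3, 7, 8}. A clique must lie in a single bag of any decomposition, so no decomposition can have width below 3. Combining the bounds, tw(G) = 3.

Treewidth 3.
One optimal decomposition is:
Bags: B1 = {1, 2, 3, 7}  B2 = {1, 3, 7, 8}  B3 = {1, 2, 7, 9}  B4 = {2, 6, 7, 9}  B5 = {1, 2, 5, 9}  B6 = {1, 2, 4, 5}
Tree: B1–B2, B1–B3, B3–B4, B3–B5, B5–B6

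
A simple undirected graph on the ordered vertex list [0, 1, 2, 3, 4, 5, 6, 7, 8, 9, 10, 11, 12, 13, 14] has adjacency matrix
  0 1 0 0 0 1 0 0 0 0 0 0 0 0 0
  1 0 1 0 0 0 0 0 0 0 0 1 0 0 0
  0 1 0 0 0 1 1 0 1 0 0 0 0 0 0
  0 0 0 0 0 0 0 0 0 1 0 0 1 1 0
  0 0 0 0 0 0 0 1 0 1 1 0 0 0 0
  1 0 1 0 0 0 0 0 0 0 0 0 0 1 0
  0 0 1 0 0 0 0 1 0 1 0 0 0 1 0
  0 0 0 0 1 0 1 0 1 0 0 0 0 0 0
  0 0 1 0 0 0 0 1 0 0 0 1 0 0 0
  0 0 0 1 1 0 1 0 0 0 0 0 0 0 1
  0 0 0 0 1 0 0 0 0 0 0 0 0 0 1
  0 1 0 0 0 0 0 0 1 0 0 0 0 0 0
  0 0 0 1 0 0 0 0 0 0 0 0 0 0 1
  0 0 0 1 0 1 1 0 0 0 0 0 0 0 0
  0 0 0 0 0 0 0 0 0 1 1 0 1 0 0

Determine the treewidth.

3

A width-3 tree decomposition is:
Bags: B1 = {0, 1, 5, 11}  B2 = {1, 2, 5, 11}  B3 = {2, 5, 8, 11}  B4 = {2, 5, 8, 13}  B5 = {2, 6, 8, 13}  B6 = {6, 7, 8, 13}  B7 = {3, 6, 7, 13}  B8 = {3, 6, 7, 9}  B9 = {3, 4, 7, 9}  B10 = {3, 4, 9, 12}  B11 = {4, 9, 12, 14}  B12 = {4, 10, 12, 14}
Tree: B1–B2, B2–B3, B3–B4, B4–B5, B5–B6, B6–B7, B7–B8, B8–B9, B9–B10, B10–B11, B11–B12
Each bag holds 4 vertices, so the decomposition has width 3, which upper-bounds the treewidth. For the lower bound: the 4 vertex sets {0,1,11}, {5}, {2}, {6,7,8,13} are disjoint, each induces a connected subgraph, and every pair is joined by at least one edge of G. Contracting each set to a single vertex therefore yields K_{4} as a minor, and since treewidth is minor-monotone, tw(G) ≥ tw(K_{4}) = 3. The upper and lower bounds meet at 3, so that is the treewidth.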